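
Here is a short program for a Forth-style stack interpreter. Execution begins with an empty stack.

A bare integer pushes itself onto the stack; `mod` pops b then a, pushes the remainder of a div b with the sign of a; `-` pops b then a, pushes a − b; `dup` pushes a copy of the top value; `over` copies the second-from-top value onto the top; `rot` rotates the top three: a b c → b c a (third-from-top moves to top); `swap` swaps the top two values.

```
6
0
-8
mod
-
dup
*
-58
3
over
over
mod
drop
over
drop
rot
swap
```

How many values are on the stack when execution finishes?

6    -> [6]
0    -> [6, 0]
-8   -> [6, 0, -8]
mod  -> [6, 0]
-    -> [6]
dup  -> [6, 6]
*    -> [36]
-58  -> [36, -58]
3    -> [36, -58, 3]
over -> [36, -58, 3, -58]
over -> [36, -58, 3, -58, 3]
mod  -> [36, -58, 3, -1]
drop -> [36, -58, 3]
over -> [36, -58, 3, -58]
drop -> [36, -58, 3]
rot  -> [-58, 3, 36]
swap -> [-58, 36, 3]

3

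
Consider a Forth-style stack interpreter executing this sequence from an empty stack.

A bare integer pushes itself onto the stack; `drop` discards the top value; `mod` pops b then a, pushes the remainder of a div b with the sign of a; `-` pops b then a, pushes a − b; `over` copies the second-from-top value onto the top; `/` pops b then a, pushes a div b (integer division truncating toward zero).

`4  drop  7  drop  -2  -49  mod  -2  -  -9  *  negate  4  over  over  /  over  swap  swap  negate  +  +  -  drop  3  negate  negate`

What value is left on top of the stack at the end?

4      : [4]
drop   : []
7      : [7]
drop   : []
-2     : [-2]
-49    : [-2, -49]
mod    : [-2]
-2     : [-2, -2]
-      : [0]
-9     : [0, -9]
*      : [0]
negate : [0]
4      : [0, 4]
over   : [0, 4, 0]
over   : [0, 4, 0, 4]
/      : [0, 4, 0]
over   : [0, 4, 0, 4]
swap   : [0, 4, 4, 0]
swap   : [0, 4, 0, 4]
negate : [0, 4, 0, -4]
+      : [0, 4, -4]
+      : [0, 0]
-      : [0]
drop   : []
3      : [3]
negate : [-3]
negate : [3]

3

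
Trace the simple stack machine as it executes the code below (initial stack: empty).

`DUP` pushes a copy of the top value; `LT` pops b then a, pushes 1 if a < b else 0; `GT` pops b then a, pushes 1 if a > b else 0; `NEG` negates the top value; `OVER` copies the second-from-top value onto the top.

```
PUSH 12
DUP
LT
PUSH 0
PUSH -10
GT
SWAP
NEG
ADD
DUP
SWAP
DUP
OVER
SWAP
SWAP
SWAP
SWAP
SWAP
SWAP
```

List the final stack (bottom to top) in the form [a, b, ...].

[1, 1, 1, 1]

PUSH 12  : [12]
DUP      : [12, 12]
LT       : [0]
PUSH 0   : [0, 0]
PUSH -10 : [0, 0, -10]
GT       : [0, 1]
SWAP     : [1, 0]
NEG      : [1, 0]
ADD      : [1]
DUP      : [1, 1]
SWAP     : [1, 1]
DUP      : [1, 1, 1]
OVER     : [1, 1, 1, 1]
SWAP     : [1, 1, 1, 1]
SWAP     : [1, 1, 1, 1]
SWAP     : [1, 1, 1, 1]
SWAP     : [1, 1, 1, 1]
SWAP     : [1, 1, 1, 1]
SWAP     : [1, 1, 1, 1]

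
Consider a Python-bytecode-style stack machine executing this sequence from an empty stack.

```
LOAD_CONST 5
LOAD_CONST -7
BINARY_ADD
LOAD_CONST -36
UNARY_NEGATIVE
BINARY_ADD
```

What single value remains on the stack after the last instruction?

34

LOAD_CONST 5   → 5
LOAD_CONST -7  → 5 -7
BINARY_ADD     → -2
LOAD_CONST -36 → -2 -36
UNARY_NEGATIVE → -2 36
BINARY_ADD     → 34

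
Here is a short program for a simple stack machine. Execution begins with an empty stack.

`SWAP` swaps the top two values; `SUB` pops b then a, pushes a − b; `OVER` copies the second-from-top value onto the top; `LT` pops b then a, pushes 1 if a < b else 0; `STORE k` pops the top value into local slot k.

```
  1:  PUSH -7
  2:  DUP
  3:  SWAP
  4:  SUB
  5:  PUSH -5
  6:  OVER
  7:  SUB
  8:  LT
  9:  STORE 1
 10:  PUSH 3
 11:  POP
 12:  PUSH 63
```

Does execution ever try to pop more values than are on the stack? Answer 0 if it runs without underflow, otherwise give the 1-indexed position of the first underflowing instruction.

PUSH -7  [-7]
DUP      [-7, -7]
SWAP     [-7, -7]
SUB      [0]
PUSH -5  [0, -5]
OVER     [0, -5, 0]
SUB      [0, -5]
LT       [0]
STORE 1  []
PUSH 3   [3]
POP      []
PUSH 63  [63]

0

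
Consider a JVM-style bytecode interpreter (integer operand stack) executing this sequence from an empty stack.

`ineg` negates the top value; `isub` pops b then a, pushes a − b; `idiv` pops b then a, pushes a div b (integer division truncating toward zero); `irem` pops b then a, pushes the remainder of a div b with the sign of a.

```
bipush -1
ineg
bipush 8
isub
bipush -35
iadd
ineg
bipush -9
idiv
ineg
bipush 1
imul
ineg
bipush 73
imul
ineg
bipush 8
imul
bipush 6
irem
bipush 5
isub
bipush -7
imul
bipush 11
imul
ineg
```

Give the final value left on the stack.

-231

bipush -1  : [-1]
ineg       : [1]
bipush 8   : [1, 8]
isub       : [-7]
bipush -35 : [-7, -35]
iadd       : [-42]
ineg       : [42]
bipush -9  : [42, -9]
idiv       : [-4]
ineg       : [4]
bipush 1   : [4, 1]
imul       : [4]
ineg       : [-4]
bipush 73  : [-4, 73]
imul       : [-292]
ineg       : [292]
bipush 8   : [292, 8]
imul       : [2336]
bipush 6   : [2336, 6]
irem       : [2]
bipush 5   : [2, 5]
isub       : [-3]
bipush -7  : [-3, -7]
imul       : [21]
bipush 11  : [21, 11]
imul       : [231]
ineg       : [-231]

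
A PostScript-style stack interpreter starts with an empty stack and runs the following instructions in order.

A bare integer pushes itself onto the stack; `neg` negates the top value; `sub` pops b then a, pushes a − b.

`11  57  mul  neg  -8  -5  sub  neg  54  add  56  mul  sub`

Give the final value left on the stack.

-3819

11   [11]
57   [11, 57]
mul  [627]
neg  [-627]
-8   [-627, -8]
-5   [-627, -8, -5]
sub  [-627, -3]
neg  [-627, 3]
54   [-627, 3, 54]
add  [-627, 57]
56   [-627, 57, 56]
mul  [-627, 3192]
sub  [-3819]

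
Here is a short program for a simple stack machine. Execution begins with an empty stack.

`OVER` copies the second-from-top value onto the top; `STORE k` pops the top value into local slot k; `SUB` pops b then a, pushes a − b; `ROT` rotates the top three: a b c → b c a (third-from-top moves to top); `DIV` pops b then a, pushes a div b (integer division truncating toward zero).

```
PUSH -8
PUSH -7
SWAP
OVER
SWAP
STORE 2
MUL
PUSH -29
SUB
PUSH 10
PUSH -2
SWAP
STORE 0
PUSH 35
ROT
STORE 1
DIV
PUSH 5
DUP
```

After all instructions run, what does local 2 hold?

-8

PUSH -8   -8
PUSH -7   -8 -7
SWAP      -7 -8
OVER      -7 -8 -7
SWAP      -7 -7 -8
STORE 2   -7 -7
MUL       49
PUSH -29  49 -29
SUB       78
PUSH 10   78 10
PUSH -2   78 10 -2
SWAP      78 -2 10
STORE 0   78 -2
PUSH 35   78 -2 35
ROT       -2 35 78
STORE 1   -2 35
DIV       0
PUSH 5    0 5
DUP       0 5 5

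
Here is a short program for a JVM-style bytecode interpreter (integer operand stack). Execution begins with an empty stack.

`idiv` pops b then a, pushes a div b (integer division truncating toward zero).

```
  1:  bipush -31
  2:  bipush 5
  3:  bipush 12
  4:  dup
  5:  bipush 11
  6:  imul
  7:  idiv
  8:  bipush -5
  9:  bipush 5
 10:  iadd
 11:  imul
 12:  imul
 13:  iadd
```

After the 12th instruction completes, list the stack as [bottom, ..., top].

[-31, 0]

bipush -31  -31
bipush 5    -31 5
bipush 12   -31 5 12
dup         -31 5 12 12
bipush 11   -31 5 12 12 11
imul        -31 5 12 132
idiv        -31 5 0
bipush -5   -31 5 0 -5
bipush 5    -31 5 0 -5 5
iadd        -31 5 0 0
imul        -31 5 0
imul        -31 0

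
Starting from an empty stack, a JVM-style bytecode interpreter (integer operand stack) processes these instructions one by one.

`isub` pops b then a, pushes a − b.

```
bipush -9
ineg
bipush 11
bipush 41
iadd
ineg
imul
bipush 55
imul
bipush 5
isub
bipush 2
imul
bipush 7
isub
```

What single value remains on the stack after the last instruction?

bipush -9 : -9
ineg      : 9
bipush 11 : 9 11
bipush 41 : 9 11 41
iadd      : 9 52
ineg      : 9 -52
imul      : -468
bipush 55 : -468 55
imul      : -25740
bipush 5  : -25740 5
isub      : -25745
bipush 2  : -25745 2
imul      : -51490
bipush 7  : -51490 7
isub      : -51497

-51497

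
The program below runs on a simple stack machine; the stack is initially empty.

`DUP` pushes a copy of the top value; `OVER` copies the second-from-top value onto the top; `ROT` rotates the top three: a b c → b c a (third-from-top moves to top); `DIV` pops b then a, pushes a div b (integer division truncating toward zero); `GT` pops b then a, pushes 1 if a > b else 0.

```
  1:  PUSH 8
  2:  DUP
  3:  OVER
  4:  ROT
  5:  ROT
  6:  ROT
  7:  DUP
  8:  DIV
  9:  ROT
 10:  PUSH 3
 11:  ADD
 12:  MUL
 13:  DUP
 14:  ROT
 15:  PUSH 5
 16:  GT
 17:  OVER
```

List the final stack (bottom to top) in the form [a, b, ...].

PUSH 8 -> [8]
DUP    -> [8, 8]
OVER   -> [8, 8, 8]
ROT    -> [8, 8, 8]
ROT    -> [8, 8, 8]
ROT    -> [8, 8, 8]
DUP    -> [8, 8, 8, 8]
DIV    -> [8, 8, 1]
ROT    -> [8, 1, 8]
PUSH 3 -> [8, 1, 8, 3]
ADD    -> [8, 1, 11]
MUL    -> [8, 11]
DUP    -> [8, 11, 11]
ROT    -> [11, 11, 8]
PUSH 5 -> [11, 11, 8, 5]
GT     -> [11, 11, 1]
OVER   -> [11, 11, 1, 11]

[11, 11, 1, 11]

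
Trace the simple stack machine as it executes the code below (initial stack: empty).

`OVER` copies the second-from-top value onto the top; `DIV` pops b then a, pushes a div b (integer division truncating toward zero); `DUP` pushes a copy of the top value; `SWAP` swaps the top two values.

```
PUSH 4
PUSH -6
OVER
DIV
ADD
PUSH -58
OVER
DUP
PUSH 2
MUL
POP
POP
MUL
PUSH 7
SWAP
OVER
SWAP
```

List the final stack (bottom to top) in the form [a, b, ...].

PUSH 4    [4]
PUSH -6   [4, -6]
OVER      [4, -6, 4]
DIV       [4, -1]
ADD       [3]
PUSH -58  [3, -58]
OVER      [3, -58, 3]
DUP       [3, -58, 3, 3]
PUSH 2    [3, -58, 3, 3, 2]
MUL       [3, -58, 3, 6]
POP       [3, -58, 3]
POP       [3, -58]
MUL       [-174]
PUSH 7    [-174, 7]
SWAP      [7, -174]
OVER      [7, -174, 7]
SWAP      [7, 7, -174]

[7, 7, -174]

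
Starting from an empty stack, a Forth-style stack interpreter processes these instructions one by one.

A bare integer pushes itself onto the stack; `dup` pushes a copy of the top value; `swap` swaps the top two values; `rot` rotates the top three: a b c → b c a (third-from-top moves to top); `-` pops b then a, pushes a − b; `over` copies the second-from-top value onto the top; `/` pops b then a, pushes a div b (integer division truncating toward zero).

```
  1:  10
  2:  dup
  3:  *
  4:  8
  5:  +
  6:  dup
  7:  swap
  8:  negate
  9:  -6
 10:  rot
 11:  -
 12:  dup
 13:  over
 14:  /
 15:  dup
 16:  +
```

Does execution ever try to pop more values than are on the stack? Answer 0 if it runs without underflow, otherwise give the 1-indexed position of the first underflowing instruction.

10     → [10]
dup    → [10, 10]
*      → [100]
8      → [100, 8]
+      → [108]
dup    → [108, 108]
swap   → [108, 108]
negate → [108, -108]
-6     → [108, -108, -6]
rot    → [-108, -6, 108]
-      → [-108, -114]
dup    → [-108, -114, -114]
over   → [-108, -114, -114, -114]
/      → [-108, -114, 1]
dup    → [-108, -114, 1, 1]
+      → [-108, -114, 2]

0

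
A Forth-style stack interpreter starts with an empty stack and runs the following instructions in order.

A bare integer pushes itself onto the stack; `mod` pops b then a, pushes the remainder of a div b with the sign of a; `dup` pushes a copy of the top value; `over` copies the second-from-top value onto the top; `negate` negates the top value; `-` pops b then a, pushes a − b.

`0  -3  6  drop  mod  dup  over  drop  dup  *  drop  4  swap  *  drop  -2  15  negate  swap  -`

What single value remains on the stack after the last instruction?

-13

0      -> [0]
-3     -> [0, -3]
6      -> [0, -3, 6]
drop   -> [0, -3]
mod    -> [0]
dup    -> [0, 0]
over   -> [0, 0, 0]
drop   -> [0, 0]
dup    -> [0, 0, 0]
*      -> [0, 0]
drop   -> [0]
4      -> [0, 4]
swap   -> [4, 0]
*      -> [0]
drop   -> []
-2     -> [-2]
15     -> [-2, 15]
negate -> [-2, -15]
swap   -> [-15, -2]
-      -> [-13]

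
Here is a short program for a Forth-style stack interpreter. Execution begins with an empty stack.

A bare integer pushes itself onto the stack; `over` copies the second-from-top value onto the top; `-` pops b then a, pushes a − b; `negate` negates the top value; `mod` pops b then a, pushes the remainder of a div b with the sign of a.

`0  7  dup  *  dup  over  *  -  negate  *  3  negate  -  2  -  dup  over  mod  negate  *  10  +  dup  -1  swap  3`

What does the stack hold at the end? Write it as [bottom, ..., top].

[10, -1, 10, 3]

0      -> 0
7      -> 0 7
dup    -> 0 7 7
*      -> 0 49
dup    -> 0 49 49
over   -> 0 49 49 49
*      -> 0 49 2401
-      -> 0 -2352
negate -> 0 2352
*      -> 0
3      -> 0 3
negate -> 0 -3
-      -> 3
2      -> 3 2
-      -> 1
dup    -> 1 1
over   -> 1 1 1
mod    -> 1 0
negate -> 1 0
*      -> 0
10     -> 0 10
+      -> 10
dup    -> 10 10
-1     -> 10 10 -1
swap   -> 10 -1 10
3      -> 10 -1 10 3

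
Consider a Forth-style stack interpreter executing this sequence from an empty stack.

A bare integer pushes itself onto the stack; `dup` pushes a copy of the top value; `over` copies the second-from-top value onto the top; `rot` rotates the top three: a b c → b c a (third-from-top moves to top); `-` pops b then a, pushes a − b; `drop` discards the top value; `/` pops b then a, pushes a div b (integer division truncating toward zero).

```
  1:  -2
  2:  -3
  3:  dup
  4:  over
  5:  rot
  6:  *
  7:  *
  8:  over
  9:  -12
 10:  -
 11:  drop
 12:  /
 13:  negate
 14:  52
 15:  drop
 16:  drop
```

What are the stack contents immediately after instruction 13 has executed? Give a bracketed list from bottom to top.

[0]

-2     -> -2
-3     -> -2 -3
dup    -> -2 -3 -3
over   -> -2 -3 -3 -3
rot    -> -2 -3 -3 -3
*      -> -2 -3 9
*      -> -2 -27
over   -> -2 -27 -2
-12    -> -2 -27 -2 -12
-      -> -2 -27 10
drop   -> -2 -27
/      -> 0
negate -> 0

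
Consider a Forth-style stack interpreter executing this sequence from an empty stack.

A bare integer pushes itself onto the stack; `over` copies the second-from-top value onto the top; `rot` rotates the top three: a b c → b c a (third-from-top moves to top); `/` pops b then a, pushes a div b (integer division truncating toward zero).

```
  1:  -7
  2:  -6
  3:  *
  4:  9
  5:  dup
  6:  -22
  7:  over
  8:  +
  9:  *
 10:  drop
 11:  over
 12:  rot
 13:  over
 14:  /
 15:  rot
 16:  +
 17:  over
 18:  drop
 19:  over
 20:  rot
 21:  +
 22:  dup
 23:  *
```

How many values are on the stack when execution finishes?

-7   : [-7]
-6   : [-7, -6]
*    : [42]
9    : [42, 9]
dup  : [42, 9, 9]
-22  : [42, 9, 9, -22]
over : [42, 9, 9, -22, 9]
+    : [42, 9, 9, -13]
*    : [42, 9, -117]
drop : [42, 9]
over : [42, 9, 42]
rot  : [9, 42, 42]
over : [9, 42, 42, 42]
/    : [9, 42, 1]
rot  : [42, 1, 9]
+    : [42, 10]
over : [42, 10, 42]
drop : [42, 10]
over : [42, 10, 42]
rot  : [10, 42, 42]
+    : [10, 84]
dup  : [10, 84, 84]
*    : [10, 7056]

2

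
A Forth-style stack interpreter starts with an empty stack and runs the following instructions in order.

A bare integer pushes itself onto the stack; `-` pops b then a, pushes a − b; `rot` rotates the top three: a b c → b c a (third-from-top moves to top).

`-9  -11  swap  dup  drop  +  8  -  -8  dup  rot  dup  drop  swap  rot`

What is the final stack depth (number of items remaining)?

-9   → -9
-11  → -9 -11
swap → -11 -9
dup  → -11 -9 -9
drop → -11 -9
+    → -20
8    → -20 8
-    → -28
-8   → -28 -8
dup  → -28 -8 -8
rot  → -8 -8 -28
dup  → -8 -8 -28 -28
drop → -8 -8 -28
swap → -8 -28 -8
rot  → -28 -8 -8

3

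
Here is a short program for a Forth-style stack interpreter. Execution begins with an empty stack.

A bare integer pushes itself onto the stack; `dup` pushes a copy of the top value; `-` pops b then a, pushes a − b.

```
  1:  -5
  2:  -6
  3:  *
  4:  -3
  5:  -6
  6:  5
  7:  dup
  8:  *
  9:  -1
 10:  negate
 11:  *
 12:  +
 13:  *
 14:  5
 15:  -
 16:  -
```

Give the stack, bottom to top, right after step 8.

[30, -3, -6, 25]

-5  : [-5]
-6  : [-5, -6]
*   : [30]
-3  : [30, -3]
-6  : [30, -3, -6]
5   : [30, -3, -6, 5]
dup : [30, -3, -6, 5, 5]
*   : [30, -3, -6, 25]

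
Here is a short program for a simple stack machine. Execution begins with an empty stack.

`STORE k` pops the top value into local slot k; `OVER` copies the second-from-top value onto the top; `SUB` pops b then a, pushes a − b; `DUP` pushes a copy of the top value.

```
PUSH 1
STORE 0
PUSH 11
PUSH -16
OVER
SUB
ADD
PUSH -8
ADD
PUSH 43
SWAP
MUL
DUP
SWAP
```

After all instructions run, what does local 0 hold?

PUSH 1   : [1]
STORE 0  : []
PUSH 11  : [11]
PUSH -16 : [11, -16]
OVER     : [11, -16, 11]
SUB      : [11, -27]
ADD      : [-16]
PUSH -8  : [-16, -8]
ADD      : [-24]
PUSH 43  : [-24, 43]
SWAP     : [43, -24]
MUL      : [-1032]
DUP      : [-1032, -1032]
SWAP     : [-1032, -1032]

1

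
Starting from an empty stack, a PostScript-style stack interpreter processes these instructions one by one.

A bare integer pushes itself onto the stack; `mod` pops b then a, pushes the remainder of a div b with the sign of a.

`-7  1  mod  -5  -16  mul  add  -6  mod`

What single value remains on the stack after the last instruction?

2

-7  : -7
1   : -7 1
mod : 0
-5  : 0 -5
-16 : 0 -5 -16
mul : 0 80
add : 80
-6  : 80 -6
mod : 2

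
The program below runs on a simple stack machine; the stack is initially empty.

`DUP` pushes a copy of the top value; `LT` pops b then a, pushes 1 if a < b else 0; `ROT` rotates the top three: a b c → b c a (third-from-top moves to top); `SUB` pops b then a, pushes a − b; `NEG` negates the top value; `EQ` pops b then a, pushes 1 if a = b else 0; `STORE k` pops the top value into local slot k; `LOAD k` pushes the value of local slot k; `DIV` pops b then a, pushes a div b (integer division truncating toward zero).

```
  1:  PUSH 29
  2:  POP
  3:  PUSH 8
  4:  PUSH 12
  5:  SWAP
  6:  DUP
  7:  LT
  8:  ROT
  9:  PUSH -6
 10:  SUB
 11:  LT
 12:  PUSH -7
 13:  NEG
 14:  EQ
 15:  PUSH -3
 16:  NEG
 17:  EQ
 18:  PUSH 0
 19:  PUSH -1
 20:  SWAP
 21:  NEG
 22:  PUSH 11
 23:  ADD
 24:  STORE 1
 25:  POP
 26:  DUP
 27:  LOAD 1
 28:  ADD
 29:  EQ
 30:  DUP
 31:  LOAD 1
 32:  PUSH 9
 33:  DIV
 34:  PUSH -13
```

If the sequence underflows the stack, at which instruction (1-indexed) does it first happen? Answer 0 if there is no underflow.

8

PUSH 29 -> 29
POP     -> (empty)
PUSH 8  -> 8
PUSH 12 -> 8 12
SWAP    -> 12 8
DUP     -> 12 8 8
LT      -> 12 0
ROT  — needs 3 operands, stack has 2 → underflow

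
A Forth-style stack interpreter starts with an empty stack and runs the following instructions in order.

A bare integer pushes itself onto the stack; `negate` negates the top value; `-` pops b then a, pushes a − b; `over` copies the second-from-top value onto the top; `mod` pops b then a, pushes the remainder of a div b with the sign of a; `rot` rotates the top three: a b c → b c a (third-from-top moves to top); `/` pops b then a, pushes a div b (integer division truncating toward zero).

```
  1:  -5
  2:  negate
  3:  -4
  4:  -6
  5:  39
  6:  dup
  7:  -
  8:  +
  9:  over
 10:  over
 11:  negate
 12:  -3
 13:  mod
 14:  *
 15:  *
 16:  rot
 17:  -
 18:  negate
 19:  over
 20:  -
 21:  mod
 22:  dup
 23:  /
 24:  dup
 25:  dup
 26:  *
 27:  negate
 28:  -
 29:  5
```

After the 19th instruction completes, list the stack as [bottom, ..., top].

[-4, 5, -4]

-5     : -5
negate : 5
-4     : 5 -4
-6     : 5 -4 -6
39     : 5 -4 -6 39
dup    : 5 -4 -6 39 39
-      : 5 -4 -6 0
+      : 5 -4 -6
over   : 5 -4 -6 -4
over   : 5 -4 -6 -4 -6
negate : 5 -4 -6 -4 6
-3     : 5 -4 -6 -4 6 -3
mod    : 5 -4 -6 -4 0
*      : 5 -4 -6 0
*      : 5 -4 0
rot    : -4 0 5
-      : -4 -5
negate : -4 5
over   : -4 5 -4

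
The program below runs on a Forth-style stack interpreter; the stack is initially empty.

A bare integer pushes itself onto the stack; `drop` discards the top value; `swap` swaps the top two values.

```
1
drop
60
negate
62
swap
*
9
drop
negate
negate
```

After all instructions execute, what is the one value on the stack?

-3720

1      : 1
drop   : (empty)
60     : 60
negate : -60
62     : -60 62
swap   : 62 -60
*      : -3720
9      : -3720 9
drop   : -3720
negate : 3720
negate : -3720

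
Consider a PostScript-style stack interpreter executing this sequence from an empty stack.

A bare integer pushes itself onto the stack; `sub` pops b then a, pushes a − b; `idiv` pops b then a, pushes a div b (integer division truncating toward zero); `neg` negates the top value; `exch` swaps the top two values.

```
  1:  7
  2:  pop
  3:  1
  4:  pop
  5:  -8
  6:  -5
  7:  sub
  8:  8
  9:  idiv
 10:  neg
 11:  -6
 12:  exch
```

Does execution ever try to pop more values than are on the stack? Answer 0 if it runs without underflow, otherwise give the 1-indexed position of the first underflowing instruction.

0

7    : 7
pop  : (empty)
1    : 1
pop  : (empty)
-8   : -8
-5   : -8 -5
sub  : -3
8    : -3 8
idiv : 0
neg  : 0
-6   : 0 -6
exch : -6 0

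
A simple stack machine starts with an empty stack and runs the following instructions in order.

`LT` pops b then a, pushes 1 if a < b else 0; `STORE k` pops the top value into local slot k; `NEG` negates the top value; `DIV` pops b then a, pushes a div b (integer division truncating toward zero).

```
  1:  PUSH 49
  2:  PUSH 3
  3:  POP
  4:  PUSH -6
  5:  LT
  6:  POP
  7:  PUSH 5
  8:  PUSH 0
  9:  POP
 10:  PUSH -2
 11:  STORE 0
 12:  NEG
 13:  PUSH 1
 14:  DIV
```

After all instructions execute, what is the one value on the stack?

PUSH 49  [49]
PUSH 3   [49, 3]
POP      [49]
PUSH -6  [49, -6]
LT       [0]
POP      []
PUSH 5   [5]
PUSH 0   [5, 0]
POP      [5]
PUSH -2  [5, -2]
STORE 0  [5]
NEG      [-5]
PUSH 1   [-5, 1]
DIV      [-5]

-5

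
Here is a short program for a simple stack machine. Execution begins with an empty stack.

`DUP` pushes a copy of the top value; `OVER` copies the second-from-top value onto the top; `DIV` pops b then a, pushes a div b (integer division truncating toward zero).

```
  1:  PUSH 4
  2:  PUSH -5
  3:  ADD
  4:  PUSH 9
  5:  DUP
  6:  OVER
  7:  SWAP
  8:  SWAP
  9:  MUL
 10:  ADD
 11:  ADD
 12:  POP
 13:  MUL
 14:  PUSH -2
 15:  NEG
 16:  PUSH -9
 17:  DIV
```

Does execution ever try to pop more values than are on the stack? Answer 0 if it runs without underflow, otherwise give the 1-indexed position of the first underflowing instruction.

PUSH 4  -> 4
PUSH -5 -> 4 -5
ADD     -> -1
PUSH 9  -> -1 9
DUP     -> -1 9 9
OVER    -> -1 9 9 9
SWAP    -> -1 9 9 9
SWAP    -> -1 9 9 9
MUL     -> -1 9 81
ADD     -> -1 90
ADD     -> 89
POP     -> (empty)
MUL  — needs 2 operands, stack has 0 → underflow

13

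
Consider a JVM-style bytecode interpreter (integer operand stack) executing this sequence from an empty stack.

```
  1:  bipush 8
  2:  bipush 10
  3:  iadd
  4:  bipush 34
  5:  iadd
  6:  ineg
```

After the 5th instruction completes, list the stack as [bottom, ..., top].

[52]

bipush 8  -> 8
bipush 10 -> 8 10
iadd      -> 18
bipush 34 -> 18 34
iadd      -> 52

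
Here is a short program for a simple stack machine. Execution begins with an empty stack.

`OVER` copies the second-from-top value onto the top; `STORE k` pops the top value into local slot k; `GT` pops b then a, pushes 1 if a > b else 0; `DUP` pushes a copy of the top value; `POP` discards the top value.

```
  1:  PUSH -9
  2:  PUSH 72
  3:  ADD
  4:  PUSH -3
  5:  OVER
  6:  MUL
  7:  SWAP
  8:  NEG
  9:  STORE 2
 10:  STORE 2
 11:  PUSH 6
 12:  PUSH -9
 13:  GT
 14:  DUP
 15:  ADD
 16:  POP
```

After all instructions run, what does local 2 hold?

PUSH -9 → -9
PUSH 72 → -9 72
ADD     → 63
PUSH -3 → 63 -3
OVER    → 63 -3 63
MUL     → 63 -189
SWAP    → -189 63
NEG     → -189 -63
STORE 2 → -189
STORE 2 → (empty)
PUSH 6  → 6
PUSH -9 → 6 -9
GT      → 1
DUP     → 1 1
ADD     → 2
POP     → (empty)

-189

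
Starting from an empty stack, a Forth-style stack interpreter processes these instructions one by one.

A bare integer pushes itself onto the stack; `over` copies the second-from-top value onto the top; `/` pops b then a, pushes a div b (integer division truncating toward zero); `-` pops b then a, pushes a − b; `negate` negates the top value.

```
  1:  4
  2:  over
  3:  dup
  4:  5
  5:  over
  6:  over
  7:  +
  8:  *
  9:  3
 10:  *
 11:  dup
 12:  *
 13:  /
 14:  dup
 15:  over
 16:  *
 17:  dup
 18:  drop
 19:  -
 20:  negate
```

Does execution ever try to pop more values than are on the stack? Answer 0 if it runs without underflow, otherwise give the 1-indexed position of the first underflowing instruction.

2

4  4
over  — needs 2 operands, stack has 1 → underflow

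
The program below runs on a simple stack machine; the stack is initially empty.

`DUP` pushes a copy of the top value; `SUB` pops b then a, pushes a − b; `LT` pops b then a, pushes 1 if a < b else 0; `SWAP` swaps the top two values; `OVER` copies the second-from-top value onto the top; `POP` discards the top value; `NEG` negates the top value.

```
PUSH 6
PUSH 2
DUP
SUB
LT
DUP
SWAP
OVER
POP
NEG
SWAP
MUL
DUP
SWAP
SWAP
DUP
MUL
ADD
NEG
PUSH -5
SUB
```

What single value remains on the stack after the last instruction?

5

PUSH 6  : [6]
PUSH 2  : [6, 2]
DUP     : [6, 2, 2]
SUB     : [6, 0]
LT      : [0]
DUP     : [0, 0]
SWAP    : [0, 0]
OVER    : [0, 0, 0]
POP     : [0, 0]
NEG     : [0, 0]
SWAP    : [0, 0]
MUL     : [0]
DUP     : [0, 0]
SWAP    : [0, 0]
SWAP    : [0, 0]
DUP     : [0, 0, 0]
MUL     : [0, 0]
ADD     : [0]
NEG     : [0]
PUSH -5 : [0, -5]
SUB     : [5]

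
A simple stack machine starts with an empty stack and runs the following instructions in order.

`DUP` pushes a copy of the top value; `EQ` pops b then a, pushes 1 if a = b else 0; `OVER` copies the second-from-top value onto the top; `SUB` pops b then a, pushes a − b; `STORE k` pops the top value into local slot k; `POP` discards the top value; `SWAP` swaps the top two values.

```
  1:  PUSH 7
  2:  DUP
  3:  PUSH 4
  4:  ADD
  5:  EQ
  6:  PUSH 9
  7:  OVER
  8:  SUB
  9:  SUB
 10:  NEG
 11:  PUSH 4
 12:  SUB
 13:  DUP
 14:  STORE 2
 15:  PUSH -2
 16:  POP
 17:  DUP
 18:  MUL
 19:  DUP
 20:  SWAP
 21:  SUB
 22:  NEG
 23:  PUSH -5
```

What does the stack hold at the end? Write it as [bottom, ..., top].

[0, -5]

PUSH 7  -> [7]
DUP     -> [7, 7]
PUSH 4  -> [7, 7, 4]
ADD     -> [7, 11]
EQ      -> [0]
PUSH 9  -> [0, 9]
OVER    -> [0, 9, 0]
SUB     -> [0, 9]
SUB     -> [-9]
NEG     -> [9]
PUSH 4  -> [9, 4]
SUB     -> [5]
DUP     -> [5, 5]
STORE 2 -> [5]
PUSH -2 -> [5, -2]
POP     -> [5]
DUP     -> [5, 5]
MUL     -> [25]
DUP     -> [25, 25]
SWAP    -> [25, 25]
SUB     -> [0]
NEG     -> [0]
PUSH -5 -> [0, -5]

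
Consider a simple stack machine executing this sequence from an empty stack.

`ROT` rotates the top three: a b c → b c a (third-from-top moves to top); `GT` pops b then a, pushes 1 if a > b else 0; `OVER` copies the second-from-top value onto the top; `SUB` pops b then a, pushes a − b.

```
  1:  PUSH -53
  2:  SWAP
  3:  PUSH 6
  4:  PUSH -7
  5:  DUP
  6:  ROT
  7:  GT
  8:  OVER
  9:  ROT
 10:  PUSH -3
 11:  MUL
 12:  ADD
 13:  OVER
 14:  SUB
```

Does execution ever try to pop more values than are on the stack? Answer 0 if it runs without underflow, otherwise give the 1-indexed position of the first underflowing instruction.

2

PUSH -53 -> [-53]
SWAP  — needs 2 operands, stack has 1 → underflow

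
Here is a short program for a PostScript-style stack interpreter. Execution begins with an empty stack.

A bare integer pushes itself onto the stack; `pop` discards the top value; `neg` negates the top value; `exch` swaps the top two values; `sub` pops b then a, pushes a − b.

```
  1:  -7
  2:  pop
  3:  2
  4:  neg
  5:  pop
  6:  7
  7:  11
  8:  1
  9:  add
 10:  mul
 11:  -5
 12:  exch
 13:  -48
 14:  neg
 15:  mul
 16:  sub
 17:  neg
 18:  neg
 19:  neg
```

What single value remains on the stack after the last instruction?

-7   → [-7]
pop  → []
2    → [2]
neg  → [-2]
pop  → []
7    → [7]
11   → [7, 11]
1    → [7, 11, 1]
add  → [7, 12]
mul  → [84]
-5   → [84, -5]
exch → [-5, 84]
-48  → [-5, 84, -48]
neg  → [-5, 84, 48]
mul  → [-5, 4032]
sub  → [-4037]
neg  → [4037]
neg  → [-4037]
neg  → [4037]

4037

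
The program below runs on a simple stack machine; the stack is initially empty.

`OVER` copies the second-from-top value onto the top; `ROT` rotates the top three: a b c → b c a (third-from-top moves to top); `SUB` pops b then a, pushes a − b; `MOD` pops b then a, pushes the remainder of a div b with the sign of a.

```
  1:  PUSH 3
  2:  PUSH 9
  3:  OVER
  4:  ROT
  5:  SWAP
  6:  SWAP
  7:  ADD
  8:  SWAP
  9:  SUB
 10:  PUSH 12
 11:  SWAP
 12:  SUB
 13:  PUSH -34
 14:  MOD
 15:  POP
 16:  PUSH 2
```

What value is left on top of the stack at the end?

PUSH 3   -> 3
PUSH 9   -> 3 9
OVER     -> 3 9 3
ROT      -> 9 3 3
SWAP     -> 9 3 3
SWAP     -> 9 3 3
ADD      -> 9 6
SWAP     -> 6 9
SUB      -> -3
PUSH 12  -> -3 12
SWAP     -> 12 -3
SUB      -> 15
PUSH -34 -> 15 -34
MOD      -> 15
POP      -> (empty)
PUSH 2   -> 2

2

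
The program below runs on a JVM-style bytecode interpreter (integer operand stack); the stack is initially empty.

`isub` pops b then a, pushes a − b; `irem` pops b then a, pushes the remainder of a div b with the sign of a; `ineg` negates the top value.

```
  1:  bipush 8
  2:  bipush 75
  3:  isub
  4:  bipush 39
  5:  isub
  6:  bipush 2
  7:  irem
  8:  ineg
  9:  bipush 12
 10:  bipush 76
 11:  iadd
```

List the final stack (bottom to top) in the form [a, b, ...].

bipush 8  -> 8
bipush 75 -> 8 75
isub      -> -67
bipush 39 -> -67 39
isub      -> -106
bipush 2  -> -106 2
irem      -> 0
ineg      -> 0
bipush 12 -> 0 12
bipush 76 -> 0 12 76
iadd      -> 0 88

[0, 88]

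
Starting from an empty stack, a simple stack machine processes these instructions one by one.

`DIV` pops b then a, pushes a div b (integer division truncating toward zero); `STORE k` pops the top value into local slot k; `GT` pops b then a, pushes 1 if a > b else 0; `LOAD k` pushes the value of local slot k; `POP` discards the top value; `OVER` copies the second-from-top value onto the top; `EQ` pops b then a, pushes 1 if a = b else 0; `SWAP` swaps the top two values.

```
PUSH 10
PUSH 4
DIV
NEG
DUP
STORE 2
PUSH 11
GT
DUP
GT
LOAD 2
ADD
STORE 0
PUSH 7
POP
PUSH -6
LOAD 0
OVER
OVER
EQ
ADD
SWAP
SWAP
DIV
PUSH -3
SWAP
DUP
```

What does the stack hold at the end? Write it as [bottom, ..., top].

PUSH 10  10
PUSH 4   10 4
DIV      2
NEG      -2
DUP      -2 -2
STORE 2  -2
PUSH 11  -2 11
GT       0
DUP      0 0
GT       0
LOAD 2   0 -2
ADD      -2
STORE 0  (empty)
PUSH 7   7
POP      (empty)
PUSH -6  -6
LOAD 0   -6 -2
OVER     -6 -2 -6
OVER     -6 -2 -6 -2
EQ       -6 -2 0
ADD      -6 -2
SWAP     -2 -6
SWAP     -6 -2
DIV      3
PUSH -3  3 -3
SWAP     -3 3
DUP      -3 3 3

[-3, 3, 3]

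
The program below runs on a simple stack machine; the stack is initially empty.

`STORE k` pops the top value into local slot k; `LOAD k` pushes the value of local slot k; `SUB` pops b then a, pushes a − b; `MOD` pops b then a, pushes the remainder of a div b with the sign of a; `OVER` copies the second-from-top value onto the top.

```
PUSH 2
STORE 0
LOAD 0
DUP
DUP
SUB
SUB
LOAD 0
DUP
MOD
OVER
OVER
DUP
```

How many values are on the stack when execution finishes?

5

PUSH 2  -> 2
STORE 0 -> (empty)
LOAD 0  -> 2
DUP     -> 2 2
DUP     -> 2 2 2
SUB     -> 2 0
SUB     -> 2
LOAD 0  -> 2 2
DUP     -> 2 2 2
MOD     -> 2 0
OVER    -> 2 0 2
OVER    -> 2 0 2 0
DUP     -> 2 0 2 0 0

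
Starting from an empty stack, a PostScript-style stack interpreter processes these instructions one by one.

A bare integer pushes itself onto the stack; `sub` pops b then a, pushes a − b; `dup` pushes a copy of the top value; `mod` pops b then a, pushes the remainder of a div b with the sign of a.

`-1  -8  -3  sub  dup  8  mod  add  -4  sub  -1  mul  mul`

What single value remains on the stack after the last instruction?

-6

-1   [-1]
-8   [-1, -8]
-3   [-1, -8, -3]
sub  [-1, -5]
dup  [-1, -5, -5]
8    [-1, -5, -5, 8]
mod  [-1, -5, -5]
add  [-1, -10]
-4   [-1, -10, -4]
sub  [-1, -6]
-1   [-1, -6, -1]
mul  [-1, 6]
mul  [-6]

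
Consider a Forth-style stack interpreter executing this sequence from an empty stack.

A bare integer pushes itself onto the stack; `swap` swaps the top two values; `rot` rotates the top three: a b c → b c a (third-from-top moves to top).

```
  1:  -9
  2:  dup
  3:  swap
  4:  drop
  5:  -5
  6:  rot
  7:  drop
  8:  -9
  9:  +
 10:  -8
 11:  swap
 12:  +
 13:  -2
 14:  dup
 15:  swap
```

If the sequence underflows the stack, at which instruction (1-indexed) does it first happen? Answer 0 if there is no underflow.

6

-9   → [-9]
dup  → [-9, -9]
swap → [-9, -9]
drop → [-9]
-5   → [-9, -5]
rot  — needs 3 operands, stack has 2 → underflow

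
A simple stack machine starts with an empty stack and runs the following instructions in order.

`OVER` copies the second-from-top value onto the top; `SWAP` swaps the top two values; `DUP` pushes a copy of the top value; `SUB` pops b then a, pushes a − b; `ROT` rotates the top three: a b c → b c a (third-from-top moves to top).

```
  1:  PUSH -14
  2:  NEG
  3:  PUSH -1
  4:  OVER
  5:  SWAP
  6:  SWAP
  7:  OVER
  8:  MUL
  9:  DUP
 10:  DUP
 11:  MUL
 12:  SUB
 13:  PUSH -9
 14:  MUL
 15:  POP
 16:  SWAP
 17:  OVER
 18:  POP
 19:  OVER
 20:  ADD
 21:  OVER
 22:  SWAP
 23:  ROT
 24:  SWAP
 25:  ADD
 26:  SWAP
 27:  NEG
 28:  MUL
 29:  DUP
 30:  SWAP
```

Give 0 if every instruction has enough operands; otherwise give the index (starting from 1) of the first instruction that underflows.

0

PUSH -14  [-14]
NEG       [14]
PUSH -1   [14, -1]
OVER      [14, -1, 14]
SWAP      [14, 14, -1]
SWAP      [14, -1, 14]
OVER      [14, -1, 14, -1]
MUL       [14, -1, -14]
DUP       [14, -1, -14, -14]
DUP       [14, -1, -14, -14, -14]
MUL       [14, -1, -14, 196]
SUB       [14, -1, -210]
PUSH -9   [14, -1, -210, -9]
MUL       [14, -1, 1890]
POP       [14, -1]
SWAP      [-1, 14]
OVER      [-1, 14, -1]
POP       [-1, 14]
OVER      [-1, 14, -1]
ADD       [-1, 13]
OVER      [-1, 13, -1]
SWAP      [-1, -1, 13]
ROT       [-1, 13, -1]
SWAP      [-1, -1, 13]
ADD       [-1, 12]
SWAP      [12, -1]
NEG       [12, 1]
MUL       [12]
DUP       [12, 12]
SWAP      [12, 12]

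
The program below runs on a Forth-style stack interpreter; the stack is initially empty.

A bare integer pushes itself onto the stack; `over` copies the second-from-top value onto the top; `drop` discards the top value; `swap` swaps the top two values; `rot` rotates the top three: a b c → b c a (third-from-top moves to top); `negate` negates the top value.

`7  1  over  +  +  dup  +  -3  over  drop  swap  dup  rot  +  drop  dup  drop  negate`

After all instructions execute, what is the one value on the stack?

7      : 7
1      : 7 1
over   : 7 1 7
+      : 7 8
+      : 15
dup    : 15 15
+      : 30
-3     : 30 -3
over   : 30 -3 30
drop   : 30 -3
swap   : -3 30
dup    : -3 30 30
rot    : 30 30 -3
+      : 30 27
drop   : 30
dup    : 30 30
drop   : 30
negate : -30

-30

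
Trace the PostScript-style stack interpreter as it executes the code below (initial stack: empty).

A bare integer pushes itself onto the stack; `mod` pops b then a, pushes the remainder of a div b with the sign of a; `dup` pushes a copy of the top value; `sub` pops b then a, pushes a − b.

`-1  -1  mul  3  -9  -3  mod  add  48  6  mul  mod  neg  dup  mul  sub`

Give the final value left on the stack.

-1  : -1
-1  : -1 -1
mul : 1
3   : 1 3
-9  : 1 3 -9
-3  : 1 3 -9 -3
mod : 1 3 0
add : 1 3
48  : 1 3 48
6   : 1 3 48 6
mul : 1 3 288
mod : 1 3
neg : 1 -3
dup : 1 -3 -3
mul : 1 9
sub : -8

-8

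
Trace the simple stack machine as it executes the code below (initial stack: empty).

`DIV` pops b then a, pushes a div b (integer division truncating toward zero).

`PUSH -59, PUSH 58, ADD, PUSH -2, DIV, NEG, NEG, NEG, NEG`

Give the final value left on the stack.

0

PUSH -59  [-59]
PUSH 58   [-59, 58]
ADD       [-1]
PUSH -2   [-1, -2]
DIV       [0]
NEG       [0]
NEG       [0]
NEG       [0]
NEG       [0]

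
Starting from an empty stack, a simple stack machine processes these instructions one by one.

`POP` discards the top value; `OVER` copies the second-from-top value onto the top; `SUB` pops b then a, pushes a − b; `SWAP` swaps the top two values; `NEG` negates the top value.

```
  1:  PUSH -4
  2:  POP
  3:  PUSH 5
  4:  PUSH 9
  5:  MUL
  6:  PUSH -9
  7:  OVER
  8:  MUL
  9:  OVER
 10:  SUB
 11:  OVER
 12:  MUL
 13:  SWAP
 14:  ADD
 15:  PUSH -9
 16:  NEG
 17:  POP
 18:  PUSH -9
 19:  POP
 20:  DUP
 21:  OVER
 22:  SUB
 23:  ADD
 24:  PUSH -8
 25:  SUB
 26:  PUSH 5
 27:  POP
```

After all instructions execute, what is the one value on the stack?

PUSH -4 -> [-4]
POP     -> []
PUSH 5  -> [5]
PUSH 9  -> [5, 9]
MUL     -> [45]
PUSH -9 -> [45, -9]
OVER    -> [45, -9, 45]
MUL     -> [45, -405]
OVER    -> [45, -405, 45]
SUB     -> [45, -450]
OVER    -> [45, -450, 45]
MUL     -> [45, -20250]
SWAP    -> [-20250, 45]
ADD     -> [-20205]
PUSH -9 -> [-20205, -9]
NEG     -> [-20205, 9]
POP     -> [-20205]
PUSH -9 -> [-20205, -9]
POP     -> [-20205]
DUP     -> [-20205, -20205]
OVER    -> [-20205, -20205, -20205]
SUB     -> [-20205, 0]
ADD     -> [-20205]
PUSH -8 -> [-20205, -8]
SUB     -> [-20197]
PUSH 5  -> [-20197, 5]
POP     -> [-20197]

-20197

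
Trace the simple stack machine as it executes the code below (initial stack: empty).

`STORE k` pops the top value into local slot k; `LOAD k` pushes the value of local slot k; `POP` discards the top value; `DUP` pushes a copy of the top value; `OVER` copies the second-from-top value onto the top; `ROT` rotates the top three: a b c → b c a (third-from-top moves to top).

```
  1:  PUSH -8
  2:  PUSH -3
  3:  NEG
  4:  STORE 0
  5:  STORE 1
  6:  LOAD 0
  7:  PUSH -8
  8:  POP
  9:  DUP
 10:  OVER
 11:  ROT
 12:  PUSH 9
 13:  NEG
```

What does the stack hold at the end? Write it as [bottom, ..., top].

[3, 3, 3, -9]

PUSH -8 → [-8]
PUSH -3 → [-8, -3]
NEG     → [-8, 3]
STORE 0 → [-8]
STORE 1 → []
LOAD 0  → [3]
PUSH -8 → [3, -8]
POP     → [3]
DUP     → [3, 3]
OVER    → [3, 3, 3]
ROT     → [3, 3, 3]
PUSH 9  → [3, 3, 3, 9]
NEG     → [3, 3, 3, -9]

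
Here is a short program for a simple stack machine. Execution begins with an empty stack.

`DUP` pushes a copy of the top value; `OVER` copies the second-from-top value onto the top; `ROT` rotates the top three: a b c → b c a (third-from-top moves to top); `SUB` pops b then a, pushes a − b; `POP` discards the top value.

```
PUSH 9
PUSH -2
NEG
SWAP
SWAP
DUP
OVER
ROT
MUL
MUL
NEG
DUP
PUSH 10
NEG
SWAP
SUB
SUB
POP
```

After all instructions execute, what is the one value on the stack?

9

PUSH 9  -> [9]
PUSH -2 -> [9, -2]
NEG     -> [9, 2]
SWAP    -> [2, 9]
SWAP    -> [9, 2]
DUP     -> [9, 2, 2]
OVER    -> [9, 2, 2, 2]
ROT     -> [9, 2, 2, 2]
MUL     -> [9, 2, 4]
MUL     -> [9, 8]
NEG     -> [9, -8]
DUP     -> [9, -8, -8]
PUSH 10 -> [9, -8, -8, 10]
NEG     -> [9, -8, -8, -10]
SWAP    -> [9, -8, -10, -8]
SUB     -> [9, -8, -2]
SUB     -> [9, -6]
POP     -> [9]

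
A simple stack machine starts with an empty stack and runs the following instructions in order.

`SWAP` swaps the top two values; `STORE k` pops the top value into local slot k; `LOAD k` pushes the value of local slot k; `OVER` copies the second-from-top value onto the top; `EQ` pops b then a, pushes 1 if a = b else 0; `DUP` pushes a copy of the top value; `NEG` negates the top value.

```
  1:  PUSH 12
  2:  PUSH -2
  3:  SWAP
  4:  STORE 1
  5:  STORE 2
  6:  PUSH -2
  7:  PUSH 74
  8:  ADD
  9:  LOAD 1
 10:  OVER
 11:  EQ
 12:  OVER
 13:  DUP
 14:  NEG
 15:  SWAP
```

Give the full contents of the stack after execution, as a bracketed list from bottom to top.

[72, 0, -72, 72]

PUSH 12 : [12]
PUSH -2 : [12, -2]
SWAP    : [-2, 12]
STORE 1 : [-2]
STORE 2 : []
PUSH -2 : [-2]
PUSH 74 : [-2, 74]
ADD     : [72]
LOAD 1  : [72, 12]
OVER    : [72, 12, 72]
EQ      : [72, 0]
OVER    : [72, 0, 72]
DUP     : [72, 0, 72, 72]
NEG     : [72, 0, 72, -72]
SWAP    : [72, 0, -72, 72]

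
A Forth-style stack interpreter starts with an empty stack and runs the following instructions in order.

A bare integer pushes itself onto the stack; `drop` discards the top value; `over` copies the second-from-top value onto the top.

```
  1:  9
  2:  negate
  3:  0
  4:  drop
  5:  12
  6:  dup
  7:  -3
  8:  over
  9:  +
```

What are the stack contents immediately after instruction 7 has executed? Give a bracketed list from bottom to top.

9      -> 9
negate -> -9
0      -> -9 0
drop   -> -9
12     -> -9 12
dup    -> -9 12 12
-3     -> -9 12 12 -3

[-9, 12, 12, -3]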